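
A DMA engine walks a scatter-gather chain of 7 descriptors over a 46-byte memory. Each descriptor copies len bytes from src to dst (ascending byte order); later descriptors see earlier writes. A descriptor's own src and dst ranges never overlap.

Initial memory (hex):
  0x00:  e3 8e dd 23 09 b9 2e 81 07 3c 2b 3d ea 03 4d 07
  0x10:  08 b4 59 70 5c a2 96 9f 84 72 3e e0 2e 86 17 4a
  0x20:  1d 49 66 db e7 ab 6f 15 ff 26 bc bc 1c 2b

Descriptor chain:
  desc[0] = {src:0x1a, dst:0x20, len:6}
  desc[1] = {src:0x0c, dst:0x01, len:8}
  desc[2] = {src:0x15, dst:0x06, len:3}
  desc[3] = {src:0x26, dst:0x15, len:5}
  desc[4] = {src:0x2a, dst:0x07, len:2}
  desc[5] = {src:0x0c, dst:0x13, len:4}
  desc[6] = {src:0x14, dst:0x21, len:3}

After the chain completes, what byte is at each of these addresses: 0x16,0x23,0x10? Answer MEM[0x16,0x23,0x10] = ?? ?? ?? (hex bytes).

MEM[0x16,0x23,0x10] = 07 07 08

D0: mem[0x20..0x25] <- [3e e0 2e 86 17 4a]
D1: mem[0x01..0x08] <- [ea 03 4d 07 08 b4 59 70]
D2: mem[0x06..0x08] <- [a2 96 9f]
D3: mem[0x15..0x19] <- [6f 15 ff 26 bc]
D4: mem[0x07..0x08] <- [bc bc]
D5: mem[0x13..0x16] <- [ea 03 4d 07]
D6: mem[0x21..0x23] <- [03 4d 07]
query mem[0x16]=0x07, mem[0x23]=0x07, mem[0x10]=0x08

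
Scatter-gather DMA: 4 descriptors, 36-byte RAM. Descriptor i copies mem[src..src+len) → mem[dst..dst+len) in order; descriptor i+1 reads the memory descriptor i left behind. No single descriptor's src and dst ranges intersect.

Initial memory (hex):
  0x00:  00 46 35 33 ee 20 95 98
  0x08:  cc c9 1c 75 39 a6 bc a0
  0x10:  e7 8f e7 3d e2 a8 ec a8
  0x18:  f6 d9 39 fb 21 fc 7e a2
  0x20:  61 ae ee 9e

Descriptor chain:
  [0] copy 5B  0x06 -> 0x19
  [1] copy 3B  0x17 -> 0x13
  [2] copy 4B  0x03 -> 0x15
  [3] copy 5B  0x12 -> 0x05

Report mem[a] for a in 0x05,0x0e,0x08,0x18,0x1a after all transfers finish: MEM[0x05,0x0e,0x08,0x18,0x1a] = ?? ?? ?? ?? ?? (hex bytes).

MEM[0x05,0x0e,0x08,0x18,0x1a] = e7 bc 33 95 98

D0: mem[0x19..0x1d] <- [95 98 cc c9 1c]
D1: mem[0x13..0x15] <- [a8 f6 95]
D2: mem[0x15..0x18] <- [33 ee 20 95]
D3: mem[0x05..0x09] <- [e7 a8 f6 33 ee]
query mem[0x05]=0xe7, mem[0x0e]=0xbc, mem[0x08]=0x33, mem[0x18]=0x95, mem[0x1a]=0x98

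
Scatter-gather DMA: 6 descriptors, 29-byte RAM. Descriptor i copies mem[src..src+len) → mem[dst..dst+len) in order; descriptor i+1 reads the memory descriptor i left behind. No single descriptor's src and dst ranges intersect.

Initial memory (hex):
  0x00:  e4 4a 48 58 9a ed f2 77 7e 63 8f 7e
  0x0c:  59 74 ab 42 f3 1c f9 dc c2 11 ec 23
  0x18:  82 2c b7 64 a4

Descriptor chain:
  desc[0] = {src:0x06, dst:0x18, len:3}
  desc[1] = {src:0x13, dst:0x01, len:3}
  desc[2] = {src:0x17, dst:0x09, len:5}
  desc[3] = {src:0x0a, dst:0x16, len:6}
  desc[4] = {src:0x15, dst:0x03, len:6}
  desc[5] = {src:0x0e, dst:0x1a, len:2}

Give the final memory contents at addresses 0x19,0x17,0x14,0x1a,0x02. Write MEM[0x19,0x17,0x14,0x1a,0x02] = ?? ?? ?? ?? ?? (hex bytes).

[0] 0x06->0x18 len=3 : f2 77 7e
[1] 0x13->0x01 len=3 : dc c2 11
[2] 0x17->0x09 len=5 : 23 f2 77 7e 64
[3] 0x0a->0x16 len=6 : f2 77 7e 64 ab 42
[4] 0x15->0x03 len=6 : 11 f2 77 7e 64 ab
[5] 0x0e->0x1a len=2 : ab 42
query mem[0x19]=0x64, mem[0x17]=0x77, mem[0x14]=0xc2, mem[0x1a]=0xab, mem[0x02]=0xc2

MEM[0x19,0x17,0x14,0x1a,0x02] = 64 77 c2 ab c2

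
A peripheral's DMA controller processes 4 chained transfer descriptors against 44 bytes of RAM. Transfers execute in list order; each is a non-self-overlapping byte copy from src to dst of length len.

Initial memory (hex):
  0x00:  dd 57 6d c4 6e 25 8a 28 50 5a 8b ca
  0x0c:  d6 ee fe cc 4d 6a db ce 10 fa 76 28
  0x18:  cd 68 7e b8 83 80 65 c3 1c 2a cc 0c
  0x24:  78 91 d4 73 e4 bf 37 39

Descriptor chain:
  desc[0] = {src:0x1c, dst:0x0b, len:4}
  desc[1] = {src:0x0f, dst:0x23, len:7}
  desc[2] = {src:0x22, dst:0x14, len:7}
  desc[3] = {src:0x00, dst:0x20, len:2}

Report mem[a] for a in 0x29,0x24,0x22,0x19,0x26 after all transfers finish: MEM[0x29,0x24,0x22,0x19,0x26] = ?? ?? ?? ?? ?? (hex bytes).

#0 dst[0x0b+4] := {0x83,0x80,0x65,0xc3}
#1 dst[0x23+7] := {0xcc,0x4d,0x6a,0xdb,0xce,0x10,0xfa}
#2 dst[0x14+7] := {0xcc,0xcc,0x4d,0x6a,0xdb,0xce,0x10}
#3 dst[0x20+2] := {0xdd,0x57}
query mem[0x29]=0xfa, mem[0x24]=0x4d, mem[0x22]=0xcc, mem[0x19]=0xce, mem[0x26]=0xdb

MEM[0x29,0x24,0x22,0x19,0x26] = fa 4d cc ce db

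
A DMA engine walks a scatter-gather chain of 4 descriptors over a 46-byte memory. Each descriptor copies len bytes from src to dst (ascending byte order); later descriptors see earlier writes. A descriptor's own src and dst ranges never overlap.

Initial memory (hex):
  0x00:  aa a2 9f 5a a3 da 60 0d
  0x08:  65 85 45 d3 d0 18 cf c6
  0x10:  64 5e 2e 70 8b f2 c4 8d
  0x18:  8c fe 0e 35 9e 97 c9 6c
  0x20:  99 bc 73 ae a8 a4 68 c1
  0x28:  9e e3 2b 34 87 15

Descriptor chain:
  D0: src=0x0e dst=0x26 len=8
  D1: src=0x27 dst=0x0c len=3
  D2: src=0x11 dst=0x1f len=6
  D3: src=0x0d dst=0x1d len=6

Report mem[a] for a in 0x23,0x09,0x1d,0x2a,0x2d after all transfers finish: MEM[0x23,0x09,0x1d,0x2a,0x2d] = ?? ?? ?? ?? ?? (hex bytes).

  after D0: wrote 8B at 0x26 = cfc6645e2e708bf2
  after D1: wrote 3B at 0x0c = c6645e
  after D2: wrote 6B at 0x1f = 5e2e708bf2c4
  after D3: wrote 6B at 0x1d = 645ec6645e2e
query mem[0x23]=0xf2, mem[0x09]=0x85, mem[0x1d]=0x64, mem[0x2a]=0x2e, mem[0x2d]=0xf2

MEM[0x23,0x09,0x1d,0x2a,0x2d] = f2 85 64 2e f2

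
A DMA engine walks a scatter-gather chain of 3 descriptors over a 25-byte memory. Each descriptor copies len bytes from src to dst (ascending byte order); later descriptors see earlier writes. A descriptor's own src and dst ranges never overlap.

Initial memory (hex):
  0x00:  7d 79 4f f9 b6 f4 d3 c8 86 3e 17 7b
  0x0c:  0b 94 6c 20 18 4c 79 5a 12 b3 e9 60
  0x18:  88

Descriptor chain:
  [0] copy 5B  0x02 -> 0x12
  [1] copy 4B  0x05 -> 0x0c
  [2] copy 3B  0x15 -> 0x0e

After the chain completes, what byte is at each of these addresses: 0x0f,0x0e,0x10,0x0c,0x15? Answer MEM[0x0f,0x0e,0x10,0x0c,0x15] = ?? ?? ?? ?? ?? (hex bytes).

MEM[0x0f,0x0e,0x10,0x0c,0x15] = d3 f4 60 f4 f4

[0] 0x02->0x12 len=5 : 4f f9 b6 f4 d3
[1] 0x05->0x0c len=4 : f4 d3 c8 86
[2] 0x15->0x0e len=3 : f4 d3 60
query mem[0x0f]=0xd3, mem[0x0e]=0xf4, mem[0x10]=0x60, mem[0x0c]=0xf4, mem[0x15]=0xf4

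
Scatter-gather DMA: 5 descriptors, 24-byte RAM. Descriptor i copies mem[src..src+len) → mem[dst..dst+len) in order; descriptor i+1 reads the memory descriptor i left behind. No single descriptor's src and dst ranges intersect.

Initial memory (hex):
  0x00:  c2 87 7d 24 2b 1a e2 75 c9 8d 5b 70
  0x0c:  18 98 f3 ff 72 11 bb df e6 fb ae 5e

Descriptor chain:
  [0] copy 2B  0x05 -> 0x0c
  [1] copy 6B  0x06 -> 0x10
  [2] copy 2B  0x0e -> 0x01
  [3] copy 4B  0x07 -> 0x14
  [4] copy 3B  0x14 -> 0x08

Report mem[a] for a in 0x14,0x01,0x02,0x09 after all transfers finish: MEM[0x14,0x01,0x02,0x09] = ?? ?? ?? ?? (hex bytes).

MEM[0x14,0x01,0x02,0x09] = 75 f3 ff c9

  after D0: wrote 2B at 0x0c = 1ae2
  after D1: wrote 6B at 0x10 = e275c98d5b70
  after D2: wrote 2B at 0x01 = f3ff
  after D3: wrote 4B at 0x14 = 75c98d5b
  after D4: wrote 3B at 0x08 = 75c98d
query mem[0x14]=0x75, mem[0x01]=0xf3, mem[0x02]=0xff, mem[0x09]=0xc9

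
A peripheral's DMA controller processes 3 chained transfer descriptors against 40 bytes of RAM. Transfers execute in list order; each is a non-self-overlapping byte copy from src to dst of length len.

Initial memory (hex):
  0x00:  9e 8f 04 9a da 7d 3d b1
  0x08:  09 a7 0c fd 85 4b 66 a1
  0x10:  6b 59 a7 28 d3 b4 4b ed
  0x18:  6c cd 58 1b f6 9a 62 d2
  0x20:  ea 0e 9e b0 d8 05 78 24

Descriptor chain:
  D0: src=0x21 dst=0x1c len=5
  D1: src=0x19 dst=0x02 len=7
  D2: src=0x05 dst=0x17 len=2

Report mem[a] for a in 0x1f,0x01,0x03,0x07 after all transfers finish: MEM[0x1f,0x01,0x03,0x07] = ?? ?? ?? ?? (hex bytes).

  after D0: wrote 5B at 0x1c = 0e9eb0d805
  after D1: wrote 7B at 0x02 = cd581b0e9eb0d8
  after D2: wrote 2B at 0x17 = 0e9e
query mem[0x1f]=0xd8, mem[0x01]=0x8f, mem[0x03]=0x58, mem[0x07]=0xb0

MEM[0x1f,0x01,0x03,0x07] = d8 8f 58 b0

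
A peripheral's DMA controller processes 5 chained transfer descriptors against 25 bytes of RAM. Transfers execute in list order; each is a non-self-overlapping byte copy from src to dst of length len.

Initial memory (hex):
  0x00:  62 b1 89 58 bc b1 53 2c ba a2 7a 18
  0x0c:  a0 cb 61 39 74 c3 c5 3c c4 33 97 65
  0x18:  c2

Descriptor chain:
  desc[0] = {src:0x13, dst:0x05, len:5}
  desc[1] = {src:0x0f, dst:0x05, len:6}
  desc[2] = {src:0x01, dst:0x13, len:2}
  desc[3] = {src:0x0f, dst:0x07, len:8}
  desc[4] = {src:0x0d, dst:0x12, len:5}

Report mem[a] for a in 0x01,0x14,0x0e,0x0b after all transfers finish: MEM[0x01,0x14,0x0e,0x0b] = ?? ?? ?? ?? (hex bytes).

#0 dst[0x05+5] := {0x3c,0xc4,0x33,0x97,0x65}
#1 dst[0x05+6] := {0x39,0x74,0xc3,0xc5,0x3c,0xc4}
#2 dst[0x13+2] := {0xb1,0x89}
#3 dst[0x07+8] := {0x39,0x74,0xc3,0xc5,0xb1,0x89,0x33,0x97}
#4 dst[0x12+5] := {0x33,0x97,0x39,0x74,0xc3}
query mem[0x01]=0xb1, mem[0x14]=0x39, mem[0x0e]=0x97, mem[0x0b]=0xb1

MEM[0x01,0x14,0x0e,0x0b] = b1 39 97 b1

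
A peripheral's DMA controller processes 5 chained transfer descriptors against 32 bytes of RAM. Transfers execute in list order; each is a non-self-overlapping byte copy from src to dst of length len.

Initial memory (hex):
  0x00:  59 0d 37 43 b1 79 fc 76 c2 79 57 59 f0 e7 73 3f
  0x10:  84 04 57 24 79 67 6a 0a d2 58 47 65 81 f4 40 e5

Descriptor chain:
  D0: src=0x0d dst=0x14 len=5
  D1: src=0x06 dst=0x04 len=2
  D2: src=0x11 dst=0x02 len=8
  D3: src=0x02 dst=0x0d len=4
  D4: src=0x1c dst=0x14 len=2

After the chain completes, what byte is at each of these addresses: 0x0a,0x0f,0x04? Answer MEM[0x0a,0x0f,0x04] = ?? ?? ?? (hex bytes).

MEM[0x0a,0x0f,0x04] = 57 24 24

[0] 0x0d->0x14 len=5 : e7 73 3f 84 04
[1] 0x06->0x04 len=2 : fc 76
[2] 0x11->0x02 len=8 : 04 57 24 e7 73 3f 84 04
[3] 0x02->0x0d len=4 : 04 57 24 e7
[4] 0x1c->0x14 len=2 : 81 f4
query mem[0x0a]=0x57, mem[0x0f]=0x24, mem[0x04]=0x24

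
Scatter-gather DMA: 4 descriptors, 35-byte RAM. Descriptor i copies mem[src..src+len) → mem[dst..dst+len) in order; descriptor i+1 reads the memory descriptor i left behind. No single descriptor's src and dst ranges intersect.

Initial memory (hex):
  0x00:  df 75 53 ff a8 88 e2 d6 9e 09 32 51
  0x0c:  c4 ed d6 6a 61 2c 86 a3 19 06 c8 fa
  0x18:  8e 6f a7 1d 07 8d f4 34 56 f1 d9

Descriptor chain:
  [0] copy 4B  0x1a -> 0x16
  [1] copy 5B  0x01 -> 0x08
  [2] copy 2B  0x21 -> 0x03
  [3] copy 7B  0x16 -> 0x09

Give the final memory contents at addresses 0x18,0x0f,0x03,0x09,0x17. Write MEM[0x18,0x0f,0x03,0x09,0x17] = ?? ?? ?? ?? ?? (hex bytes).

  after D0: wrote 4B at 0x16 = a71d078d
  after D1: wrote 5B at 0x08 = 7553ffa888
  after D2: wrote 2B at 0x03 = f1d9
  after D3: wrote 7B at 0x09 = a71d078da71d07
query mem[0x18]=0x07, mem[0x0f]=0x07, mem[0x03]=0xf1, mem[0x09]=0xa7, mem[0x17]=0x1d

MEM[0x18,0x0f,0x03,0x09,0x17] = 07 07 f1 a7 1d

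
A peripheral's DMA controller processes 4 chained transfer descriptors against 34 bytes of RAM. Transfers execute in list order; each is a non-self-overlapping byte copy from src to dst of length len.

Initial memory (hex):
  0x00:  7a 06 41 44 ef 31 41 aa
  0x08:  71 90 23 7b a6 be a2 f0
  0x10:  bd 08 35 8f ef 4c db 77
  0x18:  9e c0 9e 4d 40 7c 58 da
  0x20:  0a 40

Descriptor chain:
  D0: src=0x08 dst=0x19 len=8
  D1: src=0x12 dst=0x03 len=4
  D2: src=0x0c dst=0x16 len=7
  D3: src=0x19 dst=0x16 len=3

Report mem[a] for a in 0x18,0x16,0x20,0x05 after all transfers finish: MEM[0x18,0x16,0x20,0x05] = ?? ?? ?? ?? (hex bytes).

MEM[0x18,0x16,0x20,0x05] = 08 f0 f0 ef

#0 dst[0x19+8] := {0x71,0x90,0x23,0x7b,0xa6,0xbe,0xa2,0xf0}
#1 dst[0x03+4] := {0x35,0x8f,0xef,0x4c}
#2 dst[0x16+7] := {0xa6,0xbe,0xa2,0xf0,0xbd,0x08,0x35}
#3 dst[0x16+3] := {0xf0,0xbd,0x08}
query mem[0x18]=0x08, mem[0x16]=0xf0, mem[0x20]=0xf0, mem[0x05]=0xef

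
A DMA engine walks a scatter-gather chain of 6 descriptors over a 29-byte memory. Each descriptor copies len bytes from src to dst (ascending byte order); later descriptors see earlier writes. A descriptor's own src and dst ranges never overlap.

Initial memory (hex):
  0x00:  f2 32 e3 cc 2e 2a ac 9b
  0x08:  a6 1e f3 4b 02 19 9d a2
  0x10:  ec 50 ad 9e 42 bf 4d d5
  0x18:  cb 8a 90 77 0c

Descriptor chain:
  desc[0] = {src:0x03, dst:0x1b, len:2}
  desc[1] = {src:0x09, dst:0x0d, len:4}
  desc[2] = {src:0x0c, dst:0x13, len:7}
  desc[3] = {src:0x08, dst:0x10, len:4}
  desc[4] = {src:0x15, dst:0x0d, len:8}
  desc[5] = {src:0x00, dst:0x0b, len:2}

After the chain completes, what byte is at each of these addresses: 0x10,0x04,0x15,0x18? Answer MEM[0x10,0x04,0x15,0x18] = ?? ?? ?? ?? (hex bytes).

MEM[0x10,0x04,0x15,0x18] = 50 2e f3 50

D0: mem[0x1b..0x1c] <- [cc 2e]
D1: mem[0x0d..0x10] <- [1e f3 4b 02]
D2: mem[0x13..0x19] <- [02 1e f3 4b 02 50 ad]
D3: mem[0x10..0x13] <- [a6 1e f3 4b]
D4: mem[0x0d..0x14] <- [f3 4b 02 50 ad 90 cc 2e]
D5: mem[0x0b..0x0c] <- [f2 32]
query mem[0x10]=0x50, mem[0x04]=0x2e, mem[0x15]=0xf3, mem[0x18]=0x50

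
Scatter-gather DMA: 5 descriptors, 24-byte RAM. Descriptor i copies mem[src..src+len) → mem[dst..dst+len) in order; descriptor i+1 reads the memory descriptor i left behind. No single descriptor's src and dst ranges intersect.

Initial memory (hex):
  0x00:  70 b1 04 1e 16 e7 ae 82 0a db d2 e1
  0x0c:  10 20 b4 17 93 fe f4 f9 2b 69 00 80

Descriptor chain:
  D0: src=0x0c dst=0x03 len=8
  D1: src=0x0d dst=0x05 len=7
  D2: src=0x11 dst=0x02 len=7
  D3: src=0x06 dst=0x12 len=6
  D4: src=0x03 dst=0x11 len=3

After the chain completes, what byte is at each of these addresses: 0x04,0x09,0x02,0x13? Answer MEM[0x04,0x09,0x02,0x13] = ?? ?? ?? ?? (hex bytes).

#0 dst[0x03+8] := {0x10,0x20,0xb4,0x17,0x93,0xfe,0xf4,0xf9}
#1 dst[0x05+7] := {0x20,0xb4,0x17,0x93,0xfe,0xf4,0xf9}
#2 dst[0x02+7] := {0xfe,0xf4,0xf9,0x2b,0x69,0x00,0x80}
#3 dst[0x12+6] := {0x69,0x00,0x80,0xfe,0xf4,0xf9}
#4 dst[0x11+3] := {0xf4,0xf9,0x2b}
query mem[0x04]=0xf9, mem[0x09]=0xfe, mem[0x02]=0xfe, mem[0x13]=0x2b

MEM[0x04,0x09,0x02,0x13] = f9 fe fe 2b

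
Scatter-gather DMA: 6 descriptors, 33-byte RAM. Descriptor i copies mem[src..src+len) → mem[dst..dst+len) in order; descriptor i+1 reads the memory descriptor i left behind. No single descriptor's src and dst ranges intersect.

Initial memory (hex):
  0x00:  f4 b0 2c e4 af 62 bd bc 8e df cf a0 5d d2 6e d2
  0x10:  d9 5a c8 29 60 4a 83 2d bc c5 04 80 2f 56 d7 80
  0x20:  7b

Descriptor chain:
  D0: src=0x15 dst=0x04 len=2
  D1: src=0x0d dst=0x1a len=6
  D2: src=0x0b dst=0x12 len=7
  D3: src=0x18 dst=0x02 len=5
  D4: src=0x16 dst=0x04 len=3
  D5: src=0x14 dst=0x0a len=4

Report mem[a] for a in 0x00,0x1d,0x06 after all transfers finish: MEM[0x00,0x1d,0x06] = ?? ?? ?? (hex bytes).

[0] 0x15->0x04 len=2 : 4a 83
[1] 0x0d->0x1a len=6 : d2 6e d2 d9 5a c8
[2] 0x0b->0x12 len=7 : a0 5d d2 6e d2 d9 5a
[3] 0x18->0x02 len=5 : 5a c5 d2 6e d2
[4] 0x16->0x04 len=3 : d2 d9 5a
[5] 0x14->0x0a len=4 : d2 6e d2 d9
query mem[0x00]=0xf4, mem[0x1d]=0xd9, mem[0x06]=0x5a

MEM[0x00,0x1d,0x06] = f4 d9 5a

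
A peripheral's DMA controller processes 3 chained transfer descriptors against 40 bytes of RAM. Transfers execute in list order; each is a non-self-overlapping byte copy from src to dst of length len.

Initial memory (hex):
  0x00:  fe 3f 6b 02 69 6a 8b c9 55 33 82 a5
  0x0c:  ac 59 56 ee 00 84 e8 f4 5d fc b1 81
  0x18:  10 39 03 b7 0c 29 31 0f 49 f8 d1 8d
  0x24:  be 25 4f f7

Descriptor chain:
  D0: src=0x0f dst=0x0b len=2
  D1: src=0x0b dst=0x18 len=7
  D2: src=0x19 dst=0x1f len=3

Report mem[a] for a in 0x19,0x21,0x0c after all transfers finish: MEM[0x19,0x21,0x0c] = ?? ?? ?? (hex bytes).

MEM[0x19,0x21,0x0c] = 00 56 00

[0] 0x0f->0x0b len=2 : ee 00
[1] 0x0b->0x18 len=7 : ee 00 59 56 ee 00 84
[2] 0x19->0x1f len=3 : 00 59 56
query mem[0x19]=0x00, mem[0x21]=0x56, mem[0x0c]=0x00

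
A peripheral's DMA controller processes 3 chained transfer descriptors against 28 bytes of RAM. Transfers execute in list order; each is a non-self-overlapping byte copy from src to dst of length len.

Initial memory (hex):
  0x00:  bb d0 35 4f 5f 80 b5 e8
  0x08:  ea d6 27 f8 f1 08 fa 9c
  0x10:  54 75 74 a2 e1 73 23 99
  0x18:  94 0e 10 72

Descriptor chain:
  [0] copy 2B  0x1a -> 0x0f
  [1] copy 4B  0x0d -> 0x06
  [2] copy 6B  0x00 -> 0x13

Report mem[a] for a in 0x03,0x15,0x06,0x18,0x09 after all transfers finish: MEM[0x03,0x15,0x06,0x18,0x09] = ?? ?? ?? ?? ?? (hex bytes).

MEM[0x03,0x15,0x06,0x18,0x09] = 4f 35 08 80 72

  after D0: wrote 2B at 0x0f = 1072
  after D1: wrote 4B at 0x06 = 08fa1072
  after D2: wrote 6B at 0x13 = bbd0354f5f80
query mem[0x03]=0x4f, mem[0x15]=0x35, mem[0x06]=0x08, mem[0x18]=0x80, mem[0x09]=0x72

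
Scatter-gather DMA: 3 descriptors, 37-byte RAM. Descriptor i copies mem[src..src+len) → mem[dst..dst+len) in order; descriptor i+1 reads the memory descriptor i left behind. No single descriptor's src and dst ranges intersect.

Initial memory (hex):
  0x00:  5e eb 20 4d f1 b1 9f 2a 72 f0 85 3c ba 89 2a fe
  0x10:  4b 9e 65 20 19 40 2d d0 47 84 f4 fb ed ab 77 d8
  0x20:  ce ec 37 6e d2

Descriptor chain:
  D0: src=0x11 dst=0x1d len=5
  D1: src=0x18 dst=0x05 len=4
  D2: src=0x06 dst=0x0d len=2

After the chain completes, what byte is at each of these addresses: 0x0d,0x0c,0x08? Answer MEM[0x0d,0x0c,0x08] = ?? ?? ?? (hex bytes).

MEM[0x0d,0x0c,0x08] = 84 ba fb

[0] 0x11->0x1d len=5 : 9e 65 20 19 40
[1] 0x18->0x05 len=4 : 47 84 f4 fb
[2] 0x06->0x0d len=2 : 84 f4
query mem[0x0d]=0x84, mem[0x0c]=0xba, mem[0x08]=0xfb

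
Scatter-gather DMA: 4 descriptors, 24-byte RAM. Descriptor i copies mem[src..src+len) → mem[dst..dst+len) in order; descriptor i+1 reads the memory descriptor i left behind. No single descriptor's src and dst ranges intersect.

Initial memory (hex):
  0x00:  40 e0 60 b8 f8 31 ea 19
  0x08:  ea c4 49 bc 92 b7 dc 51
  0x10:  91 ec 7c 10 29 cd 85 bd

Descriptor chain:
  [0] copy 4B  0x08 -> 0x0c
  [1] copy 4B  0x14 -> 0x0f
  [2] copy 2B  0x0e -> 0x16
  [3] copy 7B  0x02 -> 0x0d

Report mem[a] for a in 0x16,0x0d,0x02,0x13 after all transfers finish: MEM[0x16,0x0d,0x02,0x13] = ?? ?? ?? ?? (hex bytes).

[0] 0x08->0x0c len=4 : ea c4 49 bc
[1] 0x14->0x0f len=4 : 29 cd 85 bd
[2] 0x0e->0x16 len=2 : 49 29
[3] 0x02->0x0d len=7 : 60 b8 f8 31 ea 19 ea
query mem[0x16]=0x49, mem[0x0d]=0x60, mem[0x02]=0x60, mem[0x13]=0xea

MEM[0x16,0x0d,0x02,0x13] = 49 60 60 ea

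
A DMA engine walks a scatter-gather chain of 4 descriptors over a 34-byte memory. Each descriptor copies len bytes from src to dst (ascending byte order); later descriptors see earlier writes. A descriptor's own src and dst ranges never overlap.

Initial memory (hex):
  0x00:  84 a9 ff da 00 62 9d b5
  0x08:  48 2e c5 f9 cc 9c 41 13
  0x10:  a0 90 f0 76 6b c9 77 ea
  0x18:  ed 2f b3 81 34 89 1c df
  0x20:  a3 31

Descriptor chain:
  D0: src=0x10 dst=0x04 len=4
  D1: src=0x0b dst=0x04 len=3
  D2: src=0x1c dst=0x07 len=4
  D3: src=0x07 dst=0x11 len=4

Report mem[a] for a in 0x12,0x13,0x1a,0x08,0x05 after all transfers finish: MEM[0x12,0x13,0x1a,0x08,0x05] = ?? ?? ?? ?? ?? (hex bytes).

MEM[0x12,0x13,0x1a,0x08,0x05] = 89 1c b3 89 cc

[0] 0x10->0x04 len=4 : a0 90 f0 76
[1] 0x0b->0x04 len=3 : f9 cc 9c
[2] 0x1c->0x07 len=4 : 34 89 1c df
[3] 0x07->0x11 len=4 : 34 89 1c df
query mem[0x12]=0x89, mem[0x13]=0x1c, mem[0x1a]=0xb3, mem[0x08]=0x89, mem[0x05]=0xcc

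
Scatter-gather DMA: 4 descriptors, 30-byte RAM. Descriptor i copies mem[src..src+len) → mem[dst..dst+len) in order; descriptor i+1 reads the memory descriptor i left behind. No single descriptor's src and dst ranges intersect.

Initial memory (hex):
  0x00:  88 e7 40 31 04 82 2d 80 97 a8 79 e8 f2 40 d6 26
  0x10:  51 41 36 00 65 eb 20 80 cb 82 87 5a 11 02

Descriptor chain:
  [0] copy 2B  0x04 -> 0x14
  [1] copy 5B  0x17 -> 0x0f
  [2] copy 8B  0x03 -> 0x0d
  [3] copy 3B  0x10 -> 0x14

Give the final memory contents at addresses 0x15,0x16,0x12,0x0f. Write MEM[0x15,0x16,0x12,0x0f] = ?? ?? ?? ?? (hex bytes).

MEM[0x15,0x16,0x12,0x0f] = 80 97 97 82

#0 dst[0x14+2] := {0x04,0x82}
#1 dst[0x0f+5] := {0x80,0xcb,0x82,0x87,0x5a}
#2 dst[0x0d+8] := {0x31,0x04,0x82,0x2d,0x80,0x97,0xa8,0x79}
#3 dst[0x14+3] := {0x2d,0x80,0x97}
query mem[0x15]=0x80, mem[0x16]=0x97, mem[0x12]=0x97, mem[0x0f]=0x82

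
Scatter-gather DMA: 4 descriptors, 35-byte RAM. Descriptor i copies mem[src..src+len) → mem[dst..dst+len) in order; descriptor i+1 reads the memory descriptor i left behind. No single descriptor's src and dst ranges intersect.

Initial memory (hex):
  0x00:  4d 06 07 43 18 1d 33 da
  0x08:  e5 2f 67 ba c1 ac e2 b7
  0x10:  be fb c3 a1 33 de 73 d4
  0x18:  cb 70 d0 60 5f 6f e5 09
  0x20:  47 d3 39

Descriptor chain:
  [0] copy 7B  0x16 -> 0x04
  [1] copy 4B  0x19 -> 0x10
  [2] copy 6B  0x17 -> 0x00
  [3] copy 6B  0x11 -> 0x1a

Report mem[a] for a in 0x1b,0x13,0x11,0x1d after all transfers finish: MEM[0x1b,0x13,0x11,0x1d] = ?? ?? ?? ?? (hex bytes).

[0] 0x16->0x04 len=7 : 73 d4 cb 70 d0 60 5f
[1] 0x19->0x10 len=4 : 70 d0 60 5f
[2] 0x17->0x00 len=6 : d4 cb 70 d0 60 5f
[3] 0x11->0x1a len=6 : d0 60 5f 33 de 73
query mem[0x1b]=0x60, mem[0x13]=0x5f, mem[0x11]=0xd0, mem[0x1d]=0x33

MEM[0x1b,0x13,0x11,0x1d] = 60 5f d0 33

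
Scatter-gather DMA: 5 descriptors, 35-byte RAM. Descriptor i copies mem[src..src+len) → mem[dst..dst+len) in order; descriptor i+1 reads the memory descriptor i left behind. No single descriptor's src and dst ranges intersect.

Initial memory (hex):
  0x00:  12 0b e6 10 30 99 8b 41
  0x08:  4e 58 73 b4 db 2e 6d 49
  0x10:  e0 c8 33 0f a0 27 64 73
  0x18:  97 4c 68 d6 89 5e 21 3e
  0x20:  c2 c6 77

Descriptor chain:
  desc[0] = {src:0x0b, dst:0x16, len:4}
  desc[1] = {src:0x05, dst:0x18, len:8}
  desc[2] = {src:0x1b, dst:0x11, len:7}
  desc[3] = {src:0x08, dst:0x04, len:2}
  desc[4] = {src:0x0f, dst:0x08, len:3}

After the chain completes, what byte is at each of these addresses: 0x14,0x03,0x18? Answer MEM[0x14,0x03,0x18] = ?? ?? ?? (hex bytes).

#0 dst[0x16+4] := {0xb4,0xdb,0x2e,0x6d}
#1 dst[0x18+8] := {0x99,0x8b,0x41,0x4e,0x58,0x73,0xb4,0xdb}
#2 dst[0x11+7] := {0x4e,0x58,0x73,0xb4,0xdb,0xc2,0xc6}
#3 dst[0x04+2] := {0x4e,0x58}
#4 dst[0x08+3] := {0x49,0xe0,0x4e}
query mem[0x14]=0xb4, mem[0x03]=0x10, mem[0x18]=0x99

MEM[0x14,0x03,0x18] = b4 10 99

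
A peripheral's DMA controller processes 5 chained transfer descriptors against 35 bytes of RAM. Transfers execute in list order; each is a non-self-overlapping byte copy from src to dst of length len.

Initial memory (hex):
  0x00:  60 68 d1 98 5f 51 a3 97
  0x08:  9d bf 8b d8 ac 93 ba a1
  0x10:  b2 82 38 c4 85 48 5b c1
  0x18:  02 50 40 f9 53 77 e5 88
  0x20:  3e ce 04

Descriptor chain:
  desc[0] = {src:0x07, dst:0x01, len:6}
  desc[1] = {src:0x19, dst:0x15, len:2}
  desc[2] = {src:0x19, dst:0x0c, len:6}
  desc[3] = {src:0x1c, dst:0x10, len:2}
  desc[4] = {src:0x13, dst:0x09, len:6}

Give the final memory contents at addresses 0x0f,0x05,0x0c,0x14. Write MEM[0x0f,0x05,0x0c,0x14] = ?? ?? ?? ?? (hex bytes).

MEM[0x0f,0x05,0x0c,0x14] = 53 d8 40 85

  after D0: wrote 6B at 0x01 = 979dbf8bd8ac
  after D1: wrote 2B at 0x15 = 5040
  after D2: wrote 6B at 0x0c = 5040f95377e5
  after D3: wrote 2B at 0x10 = 5377
  after D4: wrote 6B at 0x09 = c4855040c102
query mem[0x0f]=0x53, mem[0x05]=0xd8, mem[0x0c]=0x40, mem[0x14]=0x85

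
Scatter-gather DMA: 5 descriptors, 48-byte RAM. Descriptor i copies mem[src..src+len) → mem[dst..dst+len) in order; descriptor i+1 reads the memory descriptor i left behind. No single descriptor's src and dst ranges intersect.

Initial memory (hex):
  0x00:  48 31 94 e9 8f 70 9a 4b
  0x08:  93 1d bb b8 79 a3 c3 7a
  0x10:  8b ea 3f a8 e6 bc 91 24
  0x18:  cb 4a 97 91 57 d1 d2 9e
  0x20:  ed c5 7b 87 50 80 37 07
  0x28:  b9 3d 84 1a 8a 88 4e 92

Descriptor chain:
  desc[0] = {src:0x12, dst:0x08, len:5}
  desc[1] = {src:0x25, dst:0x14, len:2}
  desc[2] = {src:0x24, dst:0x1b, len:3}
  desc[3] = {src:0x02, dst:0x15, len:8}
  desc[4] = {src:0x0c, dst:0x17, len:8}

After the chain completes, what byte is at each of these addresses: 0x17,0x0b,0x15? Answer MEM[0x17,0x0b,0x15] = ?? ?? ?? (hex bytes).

MEM[0x17,0x0b,0x15] = 91 bc 94

D0: mem[0x08..0x0c] <- [3f a8 e6 bc 91]
D1: mem[0x14..0x15] <- [80 37]
D2: mem[0x1b..0x1d] <- [50 80 37]
D3: mem[0x15..0x1c] <- [94 e9 8f 70 9a 4b 3f a8]
D4: mem[0x17..0x1e] <- [91 a3 c3 7a 8b ea 3f a8]
query mem[0x17]=0x91, mem[0x0b]=0xbc, mem[0x15]=0x94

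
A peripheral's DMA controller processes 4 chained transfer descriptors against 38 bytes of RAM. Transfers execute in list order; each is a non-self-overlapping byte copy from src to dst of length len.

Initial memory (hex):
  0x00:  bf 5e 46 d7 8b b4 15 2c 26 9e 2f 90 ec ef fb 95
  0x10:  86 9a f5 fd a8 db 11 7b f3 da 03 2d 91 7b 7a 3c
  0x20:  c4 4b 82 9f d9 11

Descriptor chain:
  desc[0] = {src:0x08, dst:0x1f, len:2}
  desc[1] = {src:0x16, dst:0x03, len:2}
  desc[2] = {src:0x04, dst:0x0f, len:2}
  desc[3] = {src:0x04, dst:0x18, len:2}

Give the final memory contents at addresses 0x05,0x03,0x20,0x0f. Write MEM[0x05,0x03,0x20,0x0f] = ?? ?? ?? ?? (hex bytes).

  after D0: wrote 2B at 0x1f = 269e
  after D1: wrote 2B at 0x03 = 117b
  after D2: wrote 2B at 0x0f = 7bb4
  after D3: wrote 2B at 0x18 = 7bb4
query mem[0x05]=0xb4, mem[0x03]=0x11, mem[0x20]=0x9e, mem[0x0f]=0x7b

MEM[0x05,0x03,0x20,0x0f] = b4 11 9e 7b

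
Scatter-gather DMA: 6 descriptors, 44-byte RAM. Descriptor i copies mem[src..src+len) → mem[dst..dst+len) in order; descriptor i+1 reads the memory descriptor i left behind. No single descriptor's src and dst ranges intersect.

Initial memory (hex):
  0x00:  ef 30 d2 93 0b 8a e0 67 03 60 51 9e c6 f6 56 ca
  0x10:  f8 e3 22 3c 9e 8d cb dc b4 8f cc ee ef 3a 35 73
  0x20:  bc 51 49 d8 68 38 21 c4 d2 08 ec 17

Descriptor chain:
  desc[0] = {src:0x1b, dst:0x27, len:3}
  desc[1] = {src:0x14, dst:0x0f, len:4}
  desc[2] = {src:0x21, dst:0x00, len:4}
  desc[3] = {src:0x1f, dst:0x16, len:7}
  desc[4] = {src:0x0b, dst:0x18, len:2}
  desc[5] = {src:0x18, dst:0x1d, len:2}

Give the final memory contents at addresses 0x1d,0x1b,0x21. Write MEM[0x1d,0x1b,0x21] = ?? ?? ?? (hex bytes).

#0 dst[0x27+3] := {0xee,0xef,0x3a}
#1 dst[0x0f+4] := {0x9e,0x8d,0xcb,0xdc}
#2 dst[0x00+4] := {0x51,0x49,0xd8,0x68}
#3 dst[0x16+7] := {0x73,0xbc,0x51,0x49,0xd8,0x68,0x38}
#4 dst[0x18+2] := {0x9e,0xc6}
#5 dst[0x1d+2] := {0x9e,0xc6}
query mem[0x1d]=0x9e, mem[0x1b]=0x68, mem[0x21]=0x51

MEM[0x1d,0x1b,0x21] = 9e 68 51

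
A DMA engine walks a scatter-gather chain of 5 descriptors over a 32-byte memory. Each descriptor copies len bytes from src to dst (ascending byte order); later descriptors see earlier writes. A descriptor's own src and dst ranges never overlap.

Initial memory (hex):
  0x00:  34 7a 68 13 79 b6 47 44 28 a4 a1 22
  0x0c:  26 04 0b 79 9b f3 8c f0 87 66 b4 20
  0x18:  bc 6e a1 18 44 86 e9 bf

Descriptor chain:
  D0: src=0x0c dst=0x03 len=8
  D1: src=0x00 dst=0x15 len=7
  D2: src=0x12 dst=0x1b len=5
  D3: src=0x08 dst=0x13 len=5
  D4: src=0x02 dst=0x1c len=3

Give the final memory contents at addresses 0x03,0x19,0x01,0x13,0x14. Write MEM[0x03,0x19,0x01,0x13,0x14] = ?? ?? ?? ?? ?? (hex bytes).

MEM[0x03,0x19,0x01,0x13,0x14] = 26 04 7a f3 8c

  after D0: wrote 8B at 0x03 = 26040b799bf38cf0
  after D1: wrote 7B at 0x15 = 347a6826040b79
  after D2: wrote 5B at 0x1b = 8cf087347a
  after D3: wrote 5B at 0x13 = f38cf02226
  after D4: wrote 3B at 0x1c = 682604
query mem[0x03]=0x26, mem[0x19]=0x04, mem[0x01]=0x7a, mem[0x13]=0xf3, mem[0x14]=0x8c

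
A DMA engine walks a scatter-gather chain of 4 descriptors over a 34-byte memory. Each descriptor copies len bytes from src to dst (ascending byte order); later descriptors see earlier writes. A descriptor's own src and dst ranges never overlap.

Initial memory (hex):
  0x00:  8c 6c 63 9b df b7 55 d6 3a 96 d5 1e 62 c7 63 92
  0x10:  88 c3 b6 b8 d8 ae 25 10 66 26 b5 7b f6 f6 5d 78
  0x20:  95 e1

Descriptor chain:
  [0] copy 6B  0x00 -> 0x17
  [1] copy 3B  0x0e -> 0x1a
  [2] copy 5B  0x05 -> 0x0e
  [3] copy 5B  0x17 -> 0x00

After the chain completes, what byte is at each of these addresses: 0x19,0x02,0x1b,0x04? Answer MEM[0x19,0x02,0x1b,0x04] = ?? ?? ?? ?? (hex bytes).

  after D0: wrote 6B at 0x17 = 8c6c639bdfb7
  after D1: wrote 3B at 0x1a = 639288
  after D2: wrote 5B at 0x0e = b755d63a96
  after D3: wrote 5B at 0x00 = 8c6c636392
query mem[0x19]=0x63, mem[0x02]=0x63, mem[0x1b]=0x92, mem[0x04]=0x92

MEM[0x19,0x02,0x1b,0x04] = 63 63 92 92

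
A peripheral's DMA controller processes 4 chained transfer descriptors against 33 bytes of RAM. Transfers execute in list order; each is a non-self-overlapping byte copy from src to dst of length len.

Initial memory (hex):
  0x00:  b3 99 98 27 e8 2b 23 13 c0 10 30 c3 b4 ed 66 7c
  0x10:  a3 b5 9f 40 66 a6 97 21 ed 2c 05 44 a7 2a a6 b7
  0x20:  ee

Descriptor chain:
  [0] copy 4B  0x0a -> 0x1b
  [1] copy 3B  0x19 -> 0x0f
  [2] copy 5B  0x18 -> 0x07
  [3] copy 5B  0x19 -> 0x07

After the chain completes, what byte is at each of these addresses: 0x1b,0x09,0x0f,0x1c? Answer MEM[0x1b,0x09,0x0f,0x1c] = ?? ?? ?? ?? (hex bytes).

MEM[0x1b,0x09,0x0f,0x1c] = 30 30 2c c3

#0 dst[0x1b+4] := {0x30,0xc3,0xb4,0xed}
#1 dst[0x0f+3] := {0x2c,0x05,0x30}
#2 dst[0x07+5] := {0xed,0x2c,0x05,0x30,0xc3}
#3 dst[0x07+5] := {0x2c,0x05,0x30,0xc3,0xb4}
query mem[0x1b]=0x30, mem[0x09]=0x30, mem[0x0f]=0x2c, mem[0x1c]=0xc3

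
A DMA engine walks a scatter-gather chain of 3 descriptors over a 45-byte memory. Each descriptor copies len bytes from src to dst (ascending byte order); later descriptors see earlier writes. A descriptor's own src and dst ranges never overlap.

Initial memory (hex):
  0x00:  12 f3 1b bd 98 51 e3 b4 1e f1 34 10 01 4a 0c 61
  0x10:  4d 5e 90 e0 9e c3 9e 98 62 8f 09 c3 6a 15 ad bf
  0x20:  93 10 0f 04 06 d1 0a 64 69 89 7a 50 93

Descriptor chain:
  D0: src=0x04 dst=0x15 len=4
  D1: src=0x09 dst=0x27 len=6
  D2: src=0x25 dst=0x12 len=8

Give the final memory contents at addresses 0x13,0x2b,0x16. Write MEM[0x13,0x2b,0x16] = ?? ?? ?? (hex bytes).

[0] 0x04->0x15 len=4 : 98 51 e3 b4
[1] 0x09->0x27 len=6 : f1 34 10 01 4a 0c
[2] 0x25->0x12 len=8 : d1 0a f1 34 10 01 4a 0c
query mem[0x13]=0x0a, mem[0x2b]=0x4a, mem[0x16]=0x10

MEM[0x13,0x2b,0x16] = 0a 4a 10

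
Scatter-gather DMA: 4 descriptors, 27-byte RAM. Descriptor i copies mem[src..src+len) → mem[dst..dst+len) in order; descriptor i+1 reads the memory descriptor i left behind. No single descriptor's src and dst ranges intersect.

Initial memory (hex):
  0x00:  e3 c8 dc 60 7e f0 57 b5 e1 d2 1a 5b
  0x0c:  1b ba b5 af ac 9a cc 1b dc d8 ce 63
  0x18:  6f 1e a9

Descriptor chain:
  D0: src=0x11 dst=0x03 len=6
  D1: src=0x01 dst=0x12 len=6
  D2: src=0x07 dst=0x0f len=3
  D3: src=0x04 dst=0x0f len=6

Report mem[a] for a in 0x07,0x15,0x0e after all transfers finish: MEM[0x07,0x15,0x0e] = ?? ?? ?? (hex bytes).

MEM[0x07,0x15,0x0e] = d8 cc b5

#0 dst[0x03+6] := {0x9a,0xcc,0x1b,0xdc,0xd8,0xce}
#1 dst[0x12+6] := {0xc8,0xdc,0x9a,0xcc,0x1b,0xdc}
#2 dst[0x0f+3] := {0xd8,0xce,0xd2}
#3 dst[0x0f+6] := {0xcc,0x1b,0xdc,0xd8,0xce,0xd2}
query mem[0x07]=0xd8, mem[0x15]=0xcc, mem[0x0e]=0xb5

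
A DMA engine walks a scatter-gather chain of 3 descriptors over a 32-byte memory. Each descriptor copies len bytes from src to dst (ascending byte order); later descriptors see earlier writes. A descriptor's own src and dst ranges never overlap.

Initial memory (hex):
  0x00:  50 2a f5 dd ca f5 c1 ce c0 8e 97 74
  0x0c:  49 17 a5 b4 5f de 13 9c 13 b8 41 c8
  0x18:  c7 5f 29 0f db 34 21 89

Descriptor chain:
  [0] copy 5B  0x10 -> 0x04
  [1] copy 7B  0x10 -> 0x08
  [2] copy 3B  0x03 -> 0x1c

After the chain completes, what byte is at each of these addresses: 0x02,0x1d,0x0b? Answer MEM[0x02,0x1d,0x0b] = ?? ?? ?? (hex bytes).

MEM[0x02,0x1d,0x0b] = f5 5f 9c

[0] 0x10->0x04 len=5 : 5f de 13 9c 13
[1] 0x10->0x08 len=7 : 5f de 13 9c 13 b8 41
[2] 0x03->0x1c len=3 : dd 5f de
query mem[0x02]=0xf5, mem[0x1d]=0x5f, mem[0x0b]=0x9c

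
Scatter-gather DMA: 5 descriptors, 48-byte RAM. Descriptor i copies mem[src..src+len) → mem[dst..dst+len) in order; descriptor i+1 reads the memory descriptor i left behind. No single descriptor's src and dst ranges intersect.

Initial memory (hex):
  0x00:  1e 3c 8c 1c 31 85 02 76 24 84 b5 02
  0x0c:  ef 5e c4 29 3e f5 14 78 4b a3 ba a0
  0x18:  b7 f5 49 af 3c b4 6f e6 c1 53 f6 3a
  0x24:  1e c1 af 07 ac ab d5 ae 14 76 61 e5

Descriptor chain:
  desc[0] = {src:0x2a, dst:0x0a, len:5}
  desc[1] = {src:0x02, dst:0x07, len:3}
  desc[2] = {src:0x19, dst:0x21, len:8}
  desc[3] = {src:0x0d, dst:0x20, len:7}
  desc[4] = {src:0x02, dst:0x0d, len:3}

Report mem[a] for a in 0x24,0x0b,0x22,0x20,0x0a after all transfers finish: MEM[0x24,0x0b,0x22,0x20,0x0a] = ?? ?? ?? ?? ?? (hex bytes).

D0: mem[0x0a..0x0e] <- [d5 ae 14 76 61]
D1: mem[0x07..0x09] <- [8c 1c 31]
D2: mem[0x21..0x28] <- [f5 49 af 3c b4 6f e6 c1]
D3: mem[0x20..0x26] <- [76 61 29 3e f5 14 78]
D4: mem[0x0d..0x0f] <- [8c 1c 31]
query mem[0x24]=0xf5, mem[0x0b]=0xae, mem[0x22]=0x29, mem[0x20]=0x76, mem[0x0a]=0xd5

MEM[0x24,0x0b,0x22,0x20,0x0a] = f5 ae 29 76 d5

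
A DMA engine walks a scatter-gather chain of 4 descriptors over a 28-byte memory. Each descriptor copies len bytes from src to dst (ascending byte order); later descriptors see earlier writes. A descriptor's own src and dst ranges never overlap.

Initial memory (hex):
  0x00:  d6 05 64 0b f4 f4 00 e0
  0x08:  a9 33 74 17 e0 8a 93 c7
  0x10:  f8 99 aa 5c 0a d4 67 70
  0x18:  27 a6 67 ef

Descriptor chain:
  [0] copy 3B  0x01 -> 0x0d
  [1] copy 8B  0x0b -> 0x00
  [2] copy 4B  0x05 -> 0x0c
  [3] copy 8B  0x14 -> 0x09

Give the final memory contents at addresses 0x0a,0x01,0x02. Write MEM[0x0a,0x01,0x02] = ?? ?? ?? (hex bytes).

#0 dst[0x0d+3] := {0x05,0x64,0x0b}
#1 dst[0x00+8] := {0x17,0xe0,0x05,0x64,0x0b,0xf8,0x99,0xaa}
#2 dst[0x0c+4] := {0xf8,0x99,0xaa,0xa9}
#3 dst[0x09+8] := {0x0a,0xd4,0x67,0x70,0x27,0xa6,0x67,0xef}
query mem[0x0a]=0xd4, mem[0x01]=0xe0, mem[0x02]=0x05

MEM[0x0a,0x01,0x02] = d4 e0 05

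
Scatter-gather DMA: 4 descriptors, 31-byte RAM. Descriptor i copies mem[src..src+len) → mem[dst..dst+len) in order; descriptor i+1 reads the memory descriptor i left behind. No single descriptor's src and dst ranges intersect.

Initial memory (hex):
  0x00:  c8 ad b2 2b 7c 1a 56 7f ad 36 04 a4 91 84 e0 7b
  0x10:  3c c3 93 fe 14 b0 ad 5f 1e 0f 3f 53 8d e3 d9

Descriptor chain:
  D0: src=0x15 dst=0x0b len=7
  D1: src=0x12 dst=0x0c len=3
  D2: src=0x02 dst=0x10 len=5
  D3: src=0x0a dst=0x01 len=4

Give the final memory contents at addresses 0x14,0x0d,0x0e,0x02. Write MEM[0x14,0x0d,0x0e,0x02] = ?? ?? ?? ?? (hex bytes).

MEM[0x14,0x0d,0x0e,0x02] = 56 fe 14 b0

#0 dst[0x0b+7] := {0xb0,0xad,0x5f,0x1e,0x0f,0x3f,0x53}
#1 dst[0x0c+3] := {0x93,0xfe,0x14}
#2 dst[0x10+5] := {0xb2,0x2b,0x7c,0x1a,0x56}
#3 dst[0x01+4] := {0x04,0xb0,0x93,0xfe}
query mem[0x14]=0x56, mem[0x0d]=0xfe, mem[0x0e]=0x14, mem[0x02]=0xb0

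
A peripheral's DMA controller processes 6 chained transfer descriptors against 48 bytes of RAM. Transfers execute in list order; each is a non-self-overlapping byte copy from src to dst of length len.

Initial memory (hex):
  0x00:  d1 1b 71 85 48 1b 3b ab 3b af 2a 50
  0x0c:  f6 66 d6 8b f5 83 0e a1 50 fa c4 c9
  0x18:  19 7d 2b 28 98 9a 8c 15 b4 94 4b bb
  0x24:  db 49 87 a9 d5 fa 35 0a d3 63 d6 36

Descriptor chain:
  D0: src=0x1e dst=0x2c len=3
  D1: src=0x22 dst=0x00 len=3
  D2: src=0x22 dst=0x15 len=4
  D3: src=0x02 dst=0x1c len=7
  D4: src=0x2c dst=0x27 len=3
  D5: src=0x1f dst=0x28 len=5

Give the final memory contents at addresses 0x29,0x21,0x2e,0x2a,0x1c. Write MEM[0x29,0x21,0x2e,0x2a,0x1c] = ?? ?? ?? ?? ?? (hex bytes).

MEM[0x29,0x21,0x2e,0x2a,0x1c] = 3b ab b4 ab db

  after D0: wrote 3B at 0x2c = 8c15b4
  after D1: wrote 3B at 0x00 = 4bbbdb
  after D2: wrote 4B at 0x15 = 4bbbdb49
  after D3: wrote 7B at 0x1c = db85481b3bab3b
  after D4: wrote 3B at 0x27 = 8c15b4
  after D5: wrote 5B at 0x28 = 1b3bab3bbb
query mem[0x29]=0x3b, mem[0x21]=0xab, mem[0x2e]=0xb4, mem[0x2a]=0xab, mem[0x1c]=0xdb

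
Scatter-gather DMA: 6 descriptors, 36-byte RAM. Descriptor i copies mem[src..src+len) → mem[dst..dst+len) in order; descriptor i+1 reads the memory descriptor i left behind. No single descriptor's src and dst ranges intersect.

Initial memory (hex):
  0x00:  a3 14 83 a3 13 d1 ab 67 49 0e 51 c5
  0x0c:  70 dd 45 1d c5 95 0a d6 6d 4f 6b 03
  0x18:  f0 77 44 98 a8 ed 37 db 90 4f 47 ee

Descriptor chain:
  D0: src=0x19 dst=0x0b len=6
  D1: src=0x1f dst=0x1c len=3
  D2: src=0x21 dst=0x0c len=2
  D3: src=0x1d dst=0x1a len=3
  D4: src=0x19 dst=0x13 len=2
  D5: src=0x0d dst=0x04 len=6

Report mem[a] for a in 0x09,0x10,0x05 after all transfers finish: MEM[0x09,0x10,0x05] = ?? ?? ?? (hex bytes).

#0 dst[0x0b+6] := {0x77,0x44,0x98,0xa8,0xed,0x37}
#1 dst[0x1c+3] := {0xdb,0x90,0x4f}
#2 dst[0x0c+2] := {0x4f,0x47}
#3 dst[0x1a+3] := {0x90,0x4f,0xdb}
#4 dst[0x13+2] := {0x77,0x90}
#5 dst[0x04+6] := {0x47,0xa8,0xed,0x37,0x95,0x0a}
query mem[0x09]=0x0a, mem[0x10]=0x37, mem[0x05]=0xa8

MEM[0x09,0x10,0x05] = 0a 37 a8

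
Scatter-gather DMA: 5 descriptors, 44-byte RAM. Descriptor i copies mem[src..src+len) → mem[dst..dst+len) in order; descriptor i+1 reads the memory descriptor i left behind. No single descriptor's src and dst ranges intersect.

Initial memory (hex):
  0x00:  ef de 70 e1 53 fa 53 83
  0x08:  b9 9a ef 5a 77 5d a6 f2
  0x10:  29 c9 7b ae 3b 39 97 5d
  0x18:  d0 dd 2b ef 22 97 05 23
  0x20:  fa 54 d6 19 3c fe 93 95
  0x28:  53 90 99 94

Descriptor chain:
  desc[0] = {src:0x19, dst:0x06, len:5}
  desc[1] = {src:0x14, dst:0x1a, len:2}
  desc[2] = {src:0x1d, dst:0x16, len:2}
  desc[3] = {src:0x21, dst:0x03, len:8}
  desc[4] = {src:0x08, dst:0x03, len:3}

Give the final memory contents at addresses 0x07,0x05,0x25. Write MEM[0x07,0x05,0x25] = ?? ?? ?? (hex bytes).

MEM[0x07,0x05,0x25] = fe 53 fe

#0 dst[0x06+5] := {0xdd,0x2b,0xef,0x22,0x97}
#1 dst[0x1a+2] := {0x3b,0x39}
#2 dst[0x16+2] := {0x97,0x05}
#3 dst[0x03+8] := {0x54,0xd6,0x19,0x3c,0xfe,0x93,0x95,0x53}
#4 dst[0x03+3] := {0x93,0x95,0x53}
query mem[0x07]=0xfe, mem[0x05]=0x53, mem[0x25]=0xfe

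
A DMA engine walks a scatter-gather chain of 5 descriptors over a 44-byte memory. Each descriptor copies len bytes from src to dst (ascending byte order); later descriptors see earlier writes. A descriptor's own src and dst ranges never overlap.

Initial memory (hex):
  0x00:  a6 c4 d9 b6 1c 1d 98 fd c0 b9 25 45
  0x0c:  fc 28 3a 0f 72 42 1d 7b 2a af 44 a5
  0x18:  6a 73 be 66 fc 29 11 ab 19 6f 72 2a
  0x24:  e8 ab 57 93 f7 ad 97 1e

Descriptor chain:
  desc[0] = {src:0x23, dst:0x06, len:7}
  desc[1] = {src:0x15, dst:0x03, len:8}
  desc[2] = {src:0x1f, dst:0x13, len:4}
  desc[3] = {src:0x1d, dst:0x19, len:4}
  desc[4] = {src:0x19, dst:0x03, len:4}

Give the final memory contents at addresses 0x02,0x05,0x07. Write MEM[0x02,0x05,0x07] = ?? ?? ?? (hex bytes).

MEM[0x02,0x05,0x07] = d9 ab 73

#0 dst[0x06+7] := {0x2a,0xe8,0xab,0x57,0x93,0xf7,0xad}
#1 dst[0x03+8] := {0xaf,0x44,0xa5,0x6a,0x73,0xbe,0x66,0xfc}
#2 dst[0x13+4] := {0xab,0x19,0x6f,0x72}
#3 dst[0x19+4] := {0x29,0x11,0xab,0x19}
#4 dst[0x03+4] := {0x29,0x11,0xab,0x19}
query mem[0x02]=0xd9, mem[0x05]=0xab, mem[0x07]=0x73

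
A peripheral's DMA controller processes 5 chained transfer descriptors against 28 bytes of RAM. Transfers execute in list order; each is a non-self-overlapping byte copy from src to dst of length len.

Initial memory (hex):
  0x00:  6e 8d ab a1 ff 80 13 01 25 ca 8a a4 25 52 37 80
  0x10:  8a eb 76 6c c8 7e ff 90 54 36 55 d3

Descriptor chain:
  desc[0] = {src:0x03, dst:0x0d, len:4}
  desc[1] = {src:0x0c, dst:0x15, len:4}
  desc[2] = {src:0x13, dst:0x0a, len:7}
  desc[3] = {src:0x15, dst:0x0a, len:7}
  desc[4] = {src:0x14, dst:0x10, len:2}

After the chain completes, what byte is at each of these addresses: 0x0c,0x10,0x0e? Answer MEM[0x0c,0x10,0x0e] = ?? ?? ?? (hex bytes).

#0 dst[0x0d+4] := {0xa1,0xff,0x80,0x13}
#1 dst[0x15+4] := {0x25,0xa1,0xff,0x80}
#2 dst[0x0a+7] := {0x6c,0xc8,0x25,0xa1,0xff,0x80,0x36}
#3 dst[0x0a+7] := {0x25,0xa1,0xff,0x80,0x36,0x55,0xd3}
#4 dst[0x10+2] := {0xc8,0x25}
query mem[0x0c]=0xff, mem[0x10]=0xc8, mem[0x0e]=0x36

MEM[0x0c,0x10,0x0e] = ff c8 36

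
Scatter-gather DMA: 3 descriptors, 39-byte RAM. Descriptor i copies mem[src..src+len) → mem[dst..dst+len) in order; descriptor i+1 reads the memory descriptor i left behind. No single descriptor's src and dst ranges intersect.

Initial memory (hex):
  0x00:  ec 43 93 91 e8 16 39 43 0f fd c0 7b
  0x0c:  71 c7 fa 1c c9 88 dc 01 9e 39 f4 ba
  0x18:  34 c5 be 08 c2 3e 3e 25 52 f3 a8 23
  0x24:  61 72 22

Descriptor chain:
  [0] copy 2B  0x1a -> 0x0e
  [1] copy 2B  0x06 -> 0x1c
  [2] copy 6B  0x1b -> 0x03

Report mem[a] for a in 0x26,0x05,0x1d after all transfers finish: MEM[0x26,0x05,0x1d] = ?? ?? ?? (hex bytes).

D0: mem[0x0e..0x0f] <- [be 08]
D1: mem[0x1c..0x1d] <- [39 43]
D2: mem[0x03..0x08] <- [08 39 43 3e 25 52]
query mem[0x26]=0x22, mem[0x05]=0x43, mem[0x1d]=0x43

MEM[0x26,0x05,0x1d] = 22 43 43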